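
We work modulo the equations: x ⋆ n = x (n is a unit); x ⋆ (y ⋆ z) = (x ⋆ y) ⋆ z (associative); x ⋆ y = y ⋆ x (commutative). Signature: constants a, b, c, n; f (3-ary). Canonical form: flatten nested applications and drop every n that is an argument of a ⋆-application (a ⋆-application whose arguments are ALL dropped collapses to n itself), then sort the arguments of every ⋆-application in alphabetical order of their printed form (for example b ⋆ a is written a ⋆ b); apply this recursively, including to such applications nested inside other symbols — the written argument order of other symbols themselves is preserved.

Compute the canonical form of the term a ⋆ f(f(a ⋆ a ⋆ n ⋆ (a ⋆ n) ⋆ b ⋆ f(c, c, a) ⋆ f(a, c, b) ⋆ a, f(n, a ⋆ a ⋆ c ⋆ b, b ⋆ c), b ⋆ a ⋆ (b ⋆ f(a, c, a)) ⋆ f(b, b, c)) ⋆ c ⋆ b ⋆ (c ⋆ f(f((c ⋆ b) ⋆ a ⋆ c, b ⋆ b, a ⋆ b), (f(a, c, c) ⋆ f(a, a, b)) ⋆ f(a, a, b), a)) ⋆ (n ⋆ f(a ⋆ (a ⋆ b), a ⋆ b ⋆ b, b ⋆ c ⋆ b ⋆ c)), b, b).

Simplify inside:  f(f(a ⋆ a ⋆ n ⋆ (a ⋆ n) ⋆ b ⋆ f(c, c, a) ⋆ f(a, c, b) ⋆ a, f(n, a ⋆ a ⋆ c ⋆ b, b ⋆ c), b ⋆ a ⋆ (b ⋆ f(a, c, a)) ⋆ f(b, b, c)) ⋆ c ⋆ b ⋆ (c ⋆ f(f((c ⋆ b) ⋆ a ⋆ c, b ⋆ b, a ⋆ b), (f(a, c, c) ⋆ f(a, a, b)) ⋆ f(a, a, b), a)) ⋆ (n ⋆ f(a ⋆ (a ⋆ b), a ⋆ b ⋆ b, b ⋆ c ⋆ b ⋆ c)), b, b)  →  f(b ⋆ c ⋆ c ⋆ f(a ⋆ a ⋆ a ⋆ a ⋆ b ⋆ f(a, c, b) ⋆ f(c, c, a), f(n, a ⋆ a ⋆ b ⋆ c, b ⋆ c), a ⋆ b ⋆ b ⋆ f(a, c, a) ⋆ f(b, b, c)) ⋆ f(a ⋆ a ⋆ b, a ⋆ b ⋆ b, b ⋆ b ⋆ c ⋆ c) ⋆ f(f(a ⋆ b ⋆ c ⋆ c, b ⋆ b, a ⋆ b), f(a, a, b) ⋆ f(a, a, b) ⋆ f(a, c, c), a), b, b)
Order the arguments:  a ⋆ f(b ⋆ c ⋆ c ⋆ f(a ⋆ a ⋆ a ⋆ a ⋆ b ⋆ f(a, c, b) ⋆ f(c, c, a), f(n, a ⋆ a ⋆ b ⋆ c, b ⋆ c), a ⋆ b ⋆ b ⋆ f(a, c, a) ⋆ f(b, b, c)) ⋆ f(a ⋆ a ⋆ b, a ⋆ b ⋆ b, b ⋆ b ⋆ c ⋆ c) ⋆ f(f(a ⋆ b ⋆ c ⋆ c, b ⋆ b, a ⋆ b), f(a, a, b) ⋆ f(a, a, b) ⋆ f(a, c, c), a), b, b)

Answer: a ⋆ f(b ⋆ c ⋆ c ⋆ f(a ⋆ a ⋆ a ⋆ a ⋆ b ⋆ f(a, c, b) ⋆ f(c, c, a), f(n, a ⋆ a ⋆ b ⋆ c, b ⋆ c), a ⋆ b ⋆ b ⋆ f(a, c, a) ⋆ f(b, b, c)) ⋆ f(a ⋆ a ⋆ b, a ⋆ b ⋆ b, b ⋆ b ⋆ c ⋆ c) ⋆ f(f(a ⋆ b ⋆ c ⋆ c, b ⋆ b, a ⋆ b), f(a, a, b) ⋆ f(a, a, b) ⋆ f(a, c, c), a), b, b)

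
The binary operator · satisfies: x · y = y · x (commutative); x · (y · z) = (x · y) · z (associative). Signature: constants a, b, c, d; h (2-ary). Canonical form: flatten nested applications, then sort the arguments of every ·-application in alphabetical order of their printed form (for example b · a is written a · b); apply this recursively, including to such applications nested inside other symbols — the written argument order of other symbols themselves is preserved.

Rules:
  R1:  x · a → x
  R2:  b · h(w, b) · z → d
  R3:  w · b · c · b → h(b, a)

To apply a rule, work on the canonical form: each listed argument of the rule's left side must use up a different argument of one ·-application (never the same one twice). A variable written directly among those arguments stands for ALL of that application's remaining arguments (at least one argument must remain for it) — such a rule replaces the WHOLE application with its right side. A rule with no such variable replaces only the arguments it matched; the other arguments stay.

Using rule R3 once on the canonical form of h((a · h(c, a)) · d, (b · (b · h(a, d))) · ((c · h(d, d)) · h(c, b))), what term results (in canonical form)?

Answer: h(a · d · h(c, a), h(b, a))

Derivation:
Canonical form:  h(a · d · h(c, a), b · b · c · h(a, d) · h(c, b) · h(d, d))
Apply R3:  consuming b, b, c;  w := h(a, d) · h(c, b) · h(d, d)
The variable takes the whole remainder — replace the entire application.
New term:  h(a · d · h(c, a), h(b, a))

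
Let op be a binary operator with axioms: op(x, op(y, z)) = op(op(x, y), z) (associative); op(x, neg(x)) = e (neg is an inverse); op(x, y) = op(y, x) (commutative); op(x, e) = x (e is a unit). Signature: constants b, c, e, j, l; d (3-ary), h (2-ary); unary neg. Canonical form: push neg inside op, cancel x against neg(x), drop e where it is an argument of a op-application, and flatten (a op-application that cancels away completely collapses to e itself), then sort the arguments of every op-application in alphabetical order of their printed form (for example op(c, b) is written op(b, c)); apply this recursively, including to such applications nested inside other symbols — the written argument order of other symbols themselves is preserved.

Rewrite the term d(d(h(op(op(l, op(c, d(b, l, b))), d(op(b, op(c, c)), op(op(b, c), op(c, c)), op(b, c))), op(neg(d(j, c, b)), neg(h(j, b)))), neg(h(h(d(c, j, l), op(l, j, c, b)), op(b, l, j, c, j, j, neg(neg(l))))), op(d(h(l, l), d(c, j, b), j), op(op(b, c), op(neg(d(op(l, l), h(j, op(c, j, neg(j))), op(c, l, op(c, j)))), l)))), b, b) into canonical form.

Work inside:  op(d(h(l, l), d(c, j, b), j), op(op(b, c), op(neg(d(op(l, l), h(j, op(c, j, neg(j))), op(c, l, op(c, j)))), l)))
Collect terms:  op(d(h(l, l), d(c, j, b), j), b, c, neg(d(op(l, l), h(j, c), op(c, c, j, l))), l)
Sort arguments:  op(b, c, d(h(l, l), d(c, j, b), j), l, neg(d(op(l, l), h(j, c), op(c, c, j, l))))
Rebuild:  d(d(h(op(c, d(b, l, b), d(op(b, c, c), op(b, c, c, c), op(b, c)), l), op(neg(d(j, c, b)), neg(h(j, b)))), neg(h(h(d(c, j, l), op(b, c, j, l)), op(b, c, j, j, j, l, l))), op(b, c, d(h(l, l), d(c, j, b), j), l, neg(d(op(l, l), h(j, c), op(c, c, j, l))))), b, b)

Answer: d(d(h(op(c, d(b, l, b), d(op(b, c, c), op(b, c, c, c), op(b, c)), l), op(neg(d(j, c, b)), neg(h(j, b)))), neg(h(h(d(c, j, l), op(b, c, j, l)), op(b, c, j, j, j, l, l))), op(b, c, d(h(l, l), d(c, j, b), j), l, neg(d(op(l, l), h(j, c), op(c, c, j, l))))), b, b)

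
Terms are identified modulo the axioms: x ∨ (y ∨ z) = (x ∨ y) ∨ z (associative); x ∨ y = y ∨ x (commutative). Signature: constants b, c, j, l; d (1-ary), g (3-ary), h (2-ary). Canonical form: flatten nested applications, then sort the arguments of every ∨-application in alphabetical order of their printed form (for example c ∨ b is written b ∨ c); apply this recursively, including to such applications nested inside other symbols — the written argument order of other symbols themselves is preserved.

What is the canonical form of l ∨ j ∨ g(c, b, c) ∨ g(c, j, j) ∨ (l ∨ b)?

Answer: b ∨ g(c, b, c) ∨ g(c, j, j) ∨ j ∨ l ∨ l

Derivation:
Un-nest:  l ∨ j ∨ g(c, b, c) ∨ g(c, j, j) ∨ l ∨ b
Sort:  b ∨ g(c, b, c) ∨ g(c, j, j) ∨ j ∨ l ∨ l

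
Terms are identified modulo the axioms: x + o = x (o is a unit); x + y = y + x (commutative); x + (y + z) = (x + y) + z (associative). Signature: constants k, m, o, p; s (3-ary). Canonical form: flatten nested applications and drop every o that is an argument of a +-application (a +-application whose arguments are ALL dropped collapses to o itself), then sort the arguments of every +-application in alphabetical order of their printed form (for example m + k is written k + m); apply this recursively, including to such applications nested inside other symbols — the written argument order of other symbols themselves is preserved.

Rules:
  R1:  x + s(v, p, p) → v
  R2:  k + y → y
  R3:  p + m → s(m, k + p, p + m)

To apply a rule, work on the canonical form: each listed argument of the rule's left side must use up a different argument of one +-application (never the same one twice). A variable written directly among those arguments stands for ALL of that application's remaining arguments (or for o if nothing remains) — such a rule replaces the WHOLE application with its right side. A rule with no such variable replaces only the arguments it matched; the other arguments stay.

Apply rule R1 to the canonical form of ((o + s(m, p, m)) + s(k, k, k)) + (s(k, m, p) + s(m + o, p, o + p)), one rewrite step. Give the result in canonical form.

Answer: m

Derivation:
Canonical form:  s(k, k, k) + s(k, m, p) + s(m, p, m) + s(m, p, p)
Match R1:  consume s(m, p, p);  v := m, x := s(k, k, k) + s(k, m, p) + s(m, p, m)
The extension variable absorbs all remaining arguments, so the whole application is rewritten.
New term:  m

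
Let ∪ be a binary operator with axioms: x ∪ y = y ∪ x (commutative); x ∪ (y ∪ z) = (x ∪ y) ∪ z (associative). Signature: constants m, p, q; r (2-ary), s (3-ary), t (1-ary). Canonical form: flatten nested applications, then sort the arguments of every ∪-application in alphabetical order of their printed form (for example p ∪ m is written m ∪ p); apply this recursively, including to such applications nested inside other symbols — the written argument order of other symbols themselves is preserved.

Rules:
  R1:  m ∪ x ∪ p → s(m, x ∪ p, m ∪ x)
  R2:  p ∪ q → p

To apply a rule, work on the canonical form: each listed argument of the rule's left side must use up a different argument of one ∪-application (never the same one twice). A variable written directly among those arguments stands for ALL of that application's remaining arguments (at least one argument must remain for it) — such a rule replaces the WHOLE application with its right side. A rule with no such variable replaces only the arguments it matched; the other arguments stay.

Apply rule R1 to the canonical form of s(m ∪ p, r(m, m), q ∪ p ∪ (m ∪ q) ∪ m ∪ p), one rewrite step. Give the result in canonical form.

Canonical form:  s(m ∪ p, r(m, m), m ∪ m ∪ p ∪ p ∪ q ∪ q)
Match R1:  consume m, p;  x := m ∪ p ∪ q ∪ q
The variable takes the whole remainder — replace the entire application.
New term:  s(m ∪ p, r(m, m), s(m, m ∪ p ∪ p ∪ q ∪ q, m ∪ m ∪ p ∪ q ∪ q))

Answer: s(m ∪ p, r(m, m), s(m, m ∪ p ∪ p ∪ q ∪ q, m ∪ m ∪ p ∪ q ∪ q))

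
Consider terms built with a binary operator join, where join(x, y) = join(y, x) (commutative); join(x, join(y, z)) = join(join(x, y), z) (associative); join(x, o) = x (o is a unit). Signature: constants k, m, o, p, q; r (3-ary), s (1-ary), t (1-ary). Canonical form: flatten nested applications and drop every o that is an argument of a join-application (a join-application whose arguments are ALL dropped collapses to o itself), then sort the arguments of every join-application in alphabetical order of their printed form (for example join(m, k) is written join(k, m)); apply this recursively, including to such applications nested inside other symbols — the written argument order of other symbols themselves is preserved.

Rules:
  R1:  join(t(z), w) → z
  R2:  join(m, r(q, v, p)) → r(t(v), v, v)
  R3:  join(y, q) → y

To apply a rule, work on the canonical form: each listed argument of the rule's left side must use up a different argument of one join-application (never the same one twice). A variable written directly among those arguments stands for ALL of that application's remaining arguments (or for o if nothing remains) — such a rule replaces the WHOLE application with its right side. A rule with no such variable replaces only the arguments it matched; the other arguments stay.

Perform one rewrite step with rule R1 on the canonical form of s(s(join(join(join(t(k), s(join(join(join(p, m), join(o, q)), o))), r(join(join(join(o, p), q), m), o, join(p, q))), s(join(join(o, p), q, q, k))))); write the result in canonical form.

Canonical form:  s(s(join(r(join(m, p, q), o, join(p, q)), s(join(k, p, q, q)), s(join(m, p, q)), t(k))))
R1 matches:  uses t(k);  w := join(r(join(m, p, q), o, join(p, q)), s(join(k, p, q, q)), s(join(m, p, q))), z := k
The variable takes the whole remainder — replace the entire application.
Result:  s(s(k))

Answer: s(s(k))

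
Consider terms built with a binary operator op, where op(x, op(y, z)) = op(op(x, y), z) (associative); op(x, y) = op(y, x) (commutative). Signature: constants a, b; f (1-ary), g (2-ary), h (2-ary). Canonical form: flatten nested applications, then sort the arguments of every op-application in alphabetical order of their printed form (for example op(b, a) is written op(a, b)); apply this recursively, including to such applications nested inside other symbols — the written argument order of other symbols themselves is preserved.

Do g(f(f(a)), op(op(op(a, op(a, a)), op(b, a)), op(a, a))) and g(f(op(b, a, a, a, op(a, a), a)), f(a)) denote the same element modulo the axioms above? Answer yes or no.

Answer: no — g(f(f(a)), op(a, a, a, a, a, a, b)) vs g(f(op(a, a, a, a, a, a, b)), f(a))

Derivation:
Left:  g(f(f(a)), op(op(op(a, op(a, a)), op(b, a)), op(a, a)))
  Descend into:  op(op(op(a, op(a, a)), op(b, a)), op(a, a))
  Merge nested applications:  op(a, a, a, b, a, a, a)
  Sort arguments:  op(a, a, a, a, a, a, b)
  Put back:  g(f(f(a)), op(a, a, a, a, a, a, b))
Right:  g(f(op(b, a, a, a, op(a, a), a)), f(a))
  Work inside:  op(b, a, a, a, op(a, a), a)
  Merge nested applications:  op(b, a, a, a, a, a, a)
  Order the arguments:  op(a, a, a, a, a, a, b)
  Rebuild:  g(f(op(a, a, a, a, a, a, b)), f(a))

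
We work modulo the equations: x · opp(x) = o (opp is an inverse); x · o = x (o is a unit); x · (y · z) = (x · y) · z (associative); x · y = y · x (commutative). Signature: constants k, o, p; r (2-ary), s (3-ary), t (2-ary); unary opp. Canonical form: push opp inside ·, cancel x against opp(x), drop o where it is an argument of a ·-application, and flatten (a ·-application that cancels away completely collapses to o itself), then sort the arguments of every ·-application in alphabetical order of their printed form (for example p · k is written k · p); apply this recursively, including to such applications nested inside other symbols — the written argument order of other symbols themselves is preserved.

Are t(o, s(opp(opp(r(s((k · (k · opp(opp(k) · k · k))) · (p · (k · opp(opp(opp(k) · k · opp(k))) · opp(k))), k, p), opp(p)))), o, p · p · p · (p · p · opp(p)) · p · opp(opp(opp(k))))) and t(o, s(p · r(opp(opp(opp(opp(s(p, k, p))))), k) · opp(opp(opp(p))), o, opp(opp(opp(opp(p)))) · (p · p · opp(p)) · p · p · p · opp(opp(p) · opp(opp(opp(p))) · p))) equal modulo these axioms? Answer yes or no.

Answer: no — t(o, s(r(s(p, k, p), opp(p)), o, opp(k) · p · p · p · p · p)) vs t(o, s(r(s(p, k, p), k), o, p · p · p · p · p · p))

Derivation:
Left:  t(o, s(opp(opp(r(s((k · (k · opp(opp(k) · k · k))) · (p · (k · opp(opp(opp(k) · k · opp(k))) · opp(k))), k, p), opp(p)))), o, p · p · p · (p · p · opp(p)) · p · opp(opp(opp(k)))))
  Focus inside:  (k · (k · opp(opp(k) · k · k))) · (p · (k · opp(opp(opp(k) · k · opp(k))) · opp(k)))
  Push opp inside:  distribute opp over · and collapse double opp
  Cancel inverse pairs:  k cancels
  Collect:  p
  Reassemble:  t(o, s(r(s(p, k, p), opp(p)), o, opp(k) · p · p · p · p · p))
Right:  t(o, s(p · r(opp(opp(opp(opp(s(p, k, p))))), k) · opp(opp(opp(p))), o, opp(opp(opp(opp(p)))) · (p · p · opp(p)) · p · p · p · opp(opp(p) · opp(opp(opp(p))) · p)))
  Focus inside:  opp(opp(opp(opp(p)))) · (p · p · opp(p)) · p · p · p · opp(opp(p) · opp(opp(opp(p))) · p)
  Push opp inside:  distribute opp over · and collapse double opp
  Collect terms:  p · p · p · p · p · p
  Rebuild:  t(o, s(r(s(p, k, p), k), o, p · p · p · p · p · p))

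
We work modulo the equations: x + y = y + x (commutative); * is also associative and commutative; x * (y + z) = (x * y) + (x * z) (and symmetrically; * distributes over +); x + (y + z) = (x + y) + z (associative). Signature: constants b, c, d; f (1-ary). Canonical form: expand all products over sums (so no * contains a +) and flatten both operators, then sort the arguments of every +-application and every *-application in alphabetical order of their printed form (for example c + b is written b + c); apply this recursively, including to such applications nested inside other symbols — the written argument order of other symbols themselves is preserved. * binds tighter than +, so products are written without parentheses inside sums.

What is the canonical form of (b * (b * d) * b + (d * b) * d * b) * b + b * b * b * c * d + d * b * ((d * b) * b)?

Answer: b * b * b * b * d + b * b * b * c * d + b * b * b * d * d + b * b * b * d * d

Derivation:
Expand:  b * b * b * b * d + b * b * b * d * d + b * b * b * c * d + b * b * b * d * d
Sort:  b * b * b * b * d + b * b * b * c * d + b * b * b * d * d + b * b * b * d * d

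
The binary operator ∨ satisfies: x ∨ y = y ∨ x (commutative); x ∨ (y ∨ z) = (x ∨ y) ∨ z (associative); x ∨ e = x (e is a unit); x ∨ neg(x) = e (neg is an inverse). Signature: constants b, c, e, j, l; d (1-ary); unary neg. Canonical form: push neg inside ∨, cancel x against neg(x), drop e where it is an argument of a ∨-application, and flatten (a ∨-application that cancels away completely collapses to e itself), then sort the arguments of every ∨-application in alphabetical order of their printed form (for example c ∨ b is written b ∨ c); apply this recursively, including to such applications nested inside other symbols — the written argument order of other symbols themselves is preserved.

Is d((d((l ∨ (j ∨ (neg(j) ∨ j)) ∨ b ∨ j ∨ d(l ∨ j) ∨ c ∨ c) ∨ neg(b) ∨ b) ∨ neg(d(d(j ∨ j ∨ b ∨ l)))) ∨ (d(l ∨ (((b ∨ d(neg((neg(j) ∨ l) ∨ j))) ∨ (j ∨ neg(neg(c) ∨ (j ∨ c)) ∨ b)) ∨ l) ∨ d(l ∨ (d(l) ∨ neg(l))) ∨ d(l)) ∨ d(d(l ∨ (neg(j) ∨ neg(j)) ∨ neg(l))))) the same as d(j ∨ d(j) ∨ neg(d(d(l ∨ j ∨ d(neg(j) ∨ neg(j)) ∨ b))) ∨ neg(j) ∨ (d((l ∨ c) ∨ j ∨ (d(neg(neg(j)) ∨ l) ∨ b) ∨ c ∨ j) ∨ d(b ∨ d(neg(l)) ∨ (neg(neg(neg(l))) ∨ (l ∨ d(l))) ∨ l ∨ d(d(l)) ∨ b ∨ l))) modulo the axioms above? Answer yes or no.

Left:  d((d((l ∨ (j ∨ (neg(j) ∨ j)) ∨ b ∨ j ∨ d(l ∨ j) ∨ c ∨ c) ∨ neg(b) ∨ b) ∨ neg(d(d(j ∨ j ∨ b ∨ l)))) ∨ (d(l ∨ (((b ∨ d(neg((neg(j) ∨ l) ∨ j))) ∨ (j ∨ neg(neg(c) ∨ (j ∨ c)) ∨ b)) ∨ l) ∨ d(l ∨ (d(l) ∨ neg(l))) ∨ d(l)) ∨ d(d(l ∨ (neg(j) ∨ neg(j)) ∨ neg(l)))))
  Focus inside:  (d((l ∨ (j ∨ (neg(j) ∨ j)) ∨ b ∨ j ∨ d(l ∨ j) ∨ c ∨ c) ∨ neg(b) ∨ b) ∨ neg(d(d(j ∨ j ∨ b ∨ l)))) ∨ (d(l ∨ (((b ∨ d(neg((neg(j) ∨ l) ∨ j))) ∨ (j ∨ neg(neg(c) ∨ (j ∨ c)) ∨ b)) ∨ l) ∨ d(l ∨ (d(l) ∨ neg(l))) ∨ d(l)) ∨ d(d(l ∨ (neg(j) ∨ neg(j)) ∨ neg(l))))
  Push neg inside:  distribute neg over ∨ and collapse double neg
  Combine occurrences:  d(b ∨ c ∨ c ∨ d(j ∨ l) ∨ j ∨ j ∨ l) ∨ neg(d(d(b ∨ j ∨ j ∨ l))) ∨ d(b ∨ b ∨ d(d(l)) ∨ d(l) ∨ d(neg(l)) ∨ l ∨ l) ∨ d(d(neg(j) ∨ neg(j)))
  Order the arguments:  d(b ∨ b ∨ d(d(l)) ∨ d(l) ∨ d(neg(l)) ∨ l ∨ l) ∨ d(b ∨ c ∨ c ∨ d(j ∨ l) ∨ j ∨ j ∨ l) ∨ d(d(neg(j) ∨ neg(j))) ∨ neg(d(d(b ∨ j ∨ j ∨ l)))
  Put back:  d(d(b ∨ b ∨ d(d(l)) ∨ d(l) ∨ d(neg(l)) ∨ l ∨ l) ∨ d(b ∨ c ∨ c ∨ d(j ∨ l) ∨ j ∨ j ∨ l) ∨ d(d(neg(j) ∨ neg(j))) ∨ neg(d(d(b ∨ j ∨ j ∨ l))))
Right:  d(j ∨ d(j) ∨ neg(d(d(l ∨ j ∨ d(neg(j) ∨ neg(j)) ∨ b))) ∨ neg(j) ∨ (d((l ∨ c) ∨ j ∨ (d(neg(neg(j)) ∨ l) ∨ b) ∨ c ∨ j) ∨ d(b ∨ d(neg(l)) ∨ (neg(neg(neg(l))) ∨ (l ∨ d(l))) ∨ l ∨ d(d(l)) ∨ b ∨ l)))
  Descend into:  j ∨ d(j) ∨ neg(d(d(l ∨ j ∨ d(neg(j) ∨ neg(j)) ∨ b))) ∨ neg(j) ∨ (d((l ∨ c) ∨ j ∨ (d(neg(neg(j)) ∨ l) ∨ b) ∨ c ∨ j) ∨ d(b ∨ d(neg(l)) ∨ (neg(neg(neg(l))) ∨ (l ∨ d(l))) ∨ l ∨ d(d(l)) ∨ b ∨ l))
  Push neg inside:  distribute neg over ∨ and collapse double neg
  Inverses cancel:  j cancels
  Collect:  d(j) ∨ neg(d(d(b ∨ d(neg(j) ∨ neg(j)) ∨ j ∨ l))) ∨ d(b ∨ c ∨ c ∨ d(j ∨ l) ∨ j ∨ j ∨ l) ∨ d(b ∨ b ∨ d(d(l)) ∨ d(l) ∨ d(neg(l)) ∨ l ∨ l)
  Sort arguments:  d(b ∨ b ∨ d(d(l)) ∨ d(l) ∨ d(neg(l)) ∨ l ∨ l) ∨ d(b ∨ c ∨ c ∨ d(j ∨ l) ∨ j ∨ j ∨ l) ∨ d(j) ∨ neg(d(d(b ∨ d(neg(j) ∨ neg(j)) ∨ j ∨ l)))
  Reassemble:  d(d(b ∨ b ∨ d(d(l)) ∨ d(l) ∨ d(neg(l)) ∨ l ∨ l) ∨ d(b ∨ c ∨ c ∨ d(j ∨ l) ∨ j ∨ j ∨ l) ∨ d(j) ∨ neg(d(d(b ∨ d(neg(j) ∨ neg(j)) ∨ j ∨ l))))

Answer: no — d(d(b ∨ b ∨ d(d(l)) ∨ d(l) ∨ d(neg(l)) ∨ l ∨ l) ∨ d(b ∨ c ∨ c ∨ d(j ∨ l) ∨ j ∨ j ∨ l) ∨ d(d(neg(j) ∨ neg(j))) ∨ neg(d(d(b ∨ j ∨ j ∨ l)))) vs d(d(b ∨ b ∨ d(d(l)) ∨ d(l) ∨ d(neg(l)) ∨ l ∨ l) ∨ d(b ∨ c ∨ c ∨ d(j ∨ l) ∨ j ∨ j ∨ l) ∨ d(j) ∨ neg(d(d(b ∨ d(neg(j) ∨ neg(j)) ∨ j ∨ l))))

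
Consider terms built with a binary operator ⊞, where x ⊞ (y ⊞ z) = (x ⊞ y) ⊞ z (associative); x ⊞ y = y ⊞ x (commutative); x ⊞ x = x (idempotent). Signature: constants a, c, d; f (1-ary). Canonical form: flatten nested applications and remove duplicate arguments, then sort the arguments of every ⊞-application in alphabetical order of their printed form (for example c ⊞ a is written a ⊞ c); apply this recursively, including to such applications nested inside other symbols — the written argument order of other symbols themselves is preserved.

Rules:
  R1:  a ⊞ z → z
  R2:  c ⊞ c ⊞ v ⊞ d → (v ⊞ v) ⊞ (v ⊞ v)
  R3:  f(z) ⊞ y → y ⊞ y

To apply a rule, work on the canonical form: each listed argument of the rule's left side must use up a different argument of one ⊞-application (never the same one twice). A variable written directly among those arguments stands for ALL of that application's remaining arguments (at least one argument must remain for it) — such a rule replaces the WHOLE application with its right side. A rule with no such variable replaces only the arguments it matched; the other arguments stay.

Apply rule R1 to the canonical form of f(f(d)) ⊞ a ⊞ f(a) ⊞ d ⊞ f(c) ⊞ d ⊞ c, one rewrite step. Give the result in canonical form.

Canonical form:  a ⊞ c ⊞ d ⊞ f(a) ⊞ f(c) ⊞ f(f(d))
Match R1:  consume a;  z := c ⊞ d ⊞ f(a) ⊞ f(c) ⊞ f(f(d))
The extension variable absorbs all remaining arguments, so the whole application is rewritten.
Giving:  c ⊞ d ⊞ f(a) ⊞ f(c) ⊞ f(f(d))

Answer: c ⊞ d ⊞ f(a) ⊞ f(c) ⊞ f(f(d))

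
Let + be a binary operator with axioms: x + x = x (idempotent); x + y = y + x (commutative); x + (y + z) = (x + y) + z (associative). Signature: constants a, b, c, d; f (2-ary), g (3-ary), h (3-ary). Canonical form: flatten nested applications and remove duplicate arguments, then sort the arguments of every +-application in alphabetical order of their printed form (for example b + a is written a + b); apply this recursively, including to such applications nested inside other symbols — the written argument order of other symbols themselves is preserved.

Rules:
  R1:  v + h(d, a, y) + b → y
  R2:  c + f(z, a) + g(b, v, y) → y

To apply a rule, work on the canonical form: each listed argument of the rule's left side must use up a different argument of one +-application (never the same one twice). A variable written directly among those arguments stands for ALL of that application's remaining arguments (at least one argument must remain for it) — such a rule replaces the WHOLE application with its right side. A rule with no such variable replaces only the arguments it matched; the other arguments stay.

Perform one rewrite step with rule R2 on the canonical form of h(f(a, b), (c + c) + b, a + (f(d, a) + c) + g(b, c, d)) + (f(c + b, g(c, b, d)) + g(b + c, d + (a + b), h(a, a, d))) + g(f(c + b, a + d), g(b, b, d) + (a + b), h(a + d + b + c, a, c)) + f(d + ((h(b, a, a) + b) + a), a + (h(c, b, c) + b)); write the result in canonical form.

Canonical form:  f(a + b + d + h(b, a, a), a + b + h(c, b, c)) + f(b + c, g(c, b, d)) + g(b + c, a + b + d, h(a, a, d)) + g(f(b + c, a + d), a + b + g(b, b, d), h(a + b + c + d, a, c)) + h(f(a, b), b + c, a + c + f(d, a) + g(b, c, d))
R2 matches:  uses c, f(d, a), g(b, c, d);  v := c, y := d, z := d
Result:  f(a + b + d + h(b, a, a), a + b + h(c, b, c)) + f(b + c, g(c, b, d)) + g(b + c, a + b + d, h(a, a, d)) + g(f(b + c, a + d), a + b + g(b, b, d), h(a + b + c + d, a, c)) + h(f(a, b), b + c, a + d)

Answer: f(a + b + d + h(b, a, a), a + b + h(c, b, c)) + f(b + c, g(c, b, d)) + g(b + c, a + b + d, h(a, a, d)) + g(f(b + c, a + d), a + b + g(b, b, d), h(a + b + c + d, a, c)) + h(f(a, b), b + c, a + d)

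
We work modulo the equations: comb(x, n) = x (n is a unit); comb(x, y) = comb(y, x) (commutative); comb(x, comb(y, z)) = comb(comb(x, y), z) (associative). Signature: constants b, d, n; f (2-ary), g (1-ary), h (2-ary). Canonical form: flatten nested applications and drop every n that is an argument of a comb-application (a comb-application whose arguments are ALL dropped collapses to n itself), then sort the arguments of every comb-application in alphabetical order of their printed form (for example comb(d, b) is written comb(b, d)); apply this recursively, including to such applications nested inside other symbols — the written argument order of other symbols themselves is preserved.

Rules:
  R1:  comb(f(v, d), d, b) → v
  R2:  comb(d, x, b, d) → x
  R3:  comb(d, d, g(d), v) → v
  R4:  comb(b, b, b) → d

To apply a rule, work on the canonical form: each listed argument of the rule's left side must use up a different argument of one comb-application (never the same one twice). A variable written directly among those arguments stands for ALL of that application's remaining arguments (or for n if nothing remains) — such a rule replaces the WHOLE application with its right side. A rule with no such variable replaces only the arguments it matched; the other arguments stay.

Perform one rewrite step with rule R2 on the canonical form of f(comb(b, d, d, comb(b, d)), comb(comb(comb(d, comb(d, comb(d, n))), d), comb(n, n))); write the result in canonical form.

Answer: f(comb(b, d), comb(d, d, d, d))

Derivation:
Canonical form:  f(comb(b, b, d, d, d), comb(d, d, d, d))
Match R2:  consume b, d, d;  x := comb(b, d)
The variable takes the whole remainder — replace the entire application.
New term:  f(comb(b, d), comb(d, d, d, d))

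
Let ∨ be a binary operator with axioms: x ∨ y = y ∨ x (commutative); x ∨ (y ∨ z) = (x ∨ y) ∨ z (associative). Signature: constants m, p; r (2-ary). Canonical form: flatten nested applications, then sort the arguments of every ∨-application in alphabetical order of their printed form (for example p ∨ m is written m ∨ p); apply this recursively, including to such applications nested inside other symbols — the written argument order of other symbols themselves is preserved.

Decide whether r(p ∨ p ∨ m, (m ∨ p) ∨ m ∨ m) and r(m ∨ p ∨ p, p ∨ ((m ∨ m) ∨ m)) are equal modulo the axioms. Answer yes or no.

Left:  r(p ∨ p ∨ m, (m ∨ p) ∨ m ∨ m)
  Focus inside:  (m ∨ p) ∨ m ∨ m
  Flatten:  m ∨ p ∨ m ∨ m
  Sort arguments:  m ∨ m ∨ m ∨ p
  Rebuild:  r(m ∨ p ∨ p, m ∨ m ∨ m ∨ p)
Right:  r(m ∨ p ∨ p, p ∨ ((m ∨ m) ∨ m))
  Descend into:  p ∨ ((m ∨ m) ∨ m)
  Un-nest:  p ∨ m ∨ m ∨ m
  Order the arguments:  m ∨ m ∨ m ∨ p
  Put back:  r(m ∨ p ∨ p, m ∨ m ∨ m ∨ p)

Answer: yes — both canonical forms are r(m ∨ p ∨ p, m ∨ m ∨ m ∨ p)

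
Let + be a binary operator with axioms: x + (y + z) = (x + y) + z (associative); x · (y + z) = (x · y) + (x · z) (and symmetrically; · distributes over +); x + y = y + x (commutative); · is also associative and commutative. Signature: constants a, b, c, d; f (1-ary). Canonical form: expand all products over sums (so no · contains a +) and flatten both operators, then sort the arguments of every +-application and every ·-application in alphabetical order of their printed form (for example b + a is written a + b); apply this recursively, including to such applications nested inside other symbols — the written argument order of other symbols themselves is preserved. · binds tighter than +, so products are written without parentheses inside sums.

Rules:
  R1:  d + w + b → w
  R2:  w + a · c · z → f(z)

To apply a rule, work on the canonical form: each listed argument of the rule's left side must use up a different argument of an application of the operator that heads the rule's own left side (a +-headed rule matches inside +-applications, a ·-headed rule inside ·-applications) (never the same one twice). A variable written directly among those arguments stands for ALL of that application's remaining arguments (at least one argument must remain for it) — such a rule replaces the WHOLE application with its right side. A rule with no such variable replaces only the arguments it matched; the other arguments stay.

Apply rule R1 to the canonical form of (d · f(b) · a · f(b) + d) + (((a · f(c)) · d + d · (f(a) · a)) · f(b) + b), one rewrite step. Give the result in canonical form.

Canonical form:  a · d · f(a) · f(b) + a · d · f(b) · f(b) + a · d · f(b) · f(c) + b + d
Apply R1:  consuming b, d;  w := a · d · f(a) · f(b) + a · d · f(b) · f(b) + a · d · f(b) · f(c)
Every leftover argument binds to the variable; the entire application is replaced.
Result:  a · d · f(a) · f(b) + a · d · f(b) · f(b) + a · d · f(b) · f(c)

Answer: a · d · f(a) · f(b) + a · d · f(b) · f(b) + a · d · f(b) · f(c)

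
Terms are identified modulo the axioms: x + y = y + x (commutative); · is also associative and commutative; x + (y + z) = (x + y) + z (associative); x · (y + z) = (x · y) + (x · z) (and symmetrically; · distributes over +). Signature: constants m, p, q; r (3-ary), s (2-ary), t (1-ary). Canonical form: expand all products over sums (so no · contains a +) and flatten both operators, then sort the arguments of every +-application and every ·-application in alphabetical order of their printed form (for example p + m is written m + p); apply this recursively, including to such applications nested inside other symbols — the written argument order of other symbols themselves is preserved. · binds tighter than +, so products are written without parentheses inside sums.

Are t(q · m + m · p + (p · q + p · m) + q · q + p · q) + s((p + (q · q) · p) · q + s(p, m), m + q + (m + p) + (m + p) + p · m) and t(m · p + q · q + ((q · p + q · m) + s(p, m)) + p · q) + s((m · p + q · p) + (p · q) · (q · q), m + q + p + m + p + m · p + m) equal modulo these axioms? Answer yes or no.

Left:  t(q · m + m · p + (p · q + p · m) + q · q + p · q) + s((p + (q · q) · p) · q + s(p, m), m + q + (m + p) + (m + p) + p · m)
  Expand products over sums:  t(m · p + m · p + m · q + p · q + p · q + q · q) + s(p · q + p · q · q · q + s(p, m), m + m + m + m · p + p + p + q)
  Order the arguments:  s(p · q + p · q · q · q + s(p, m), m + m + m + m · p + p + p + q) + t(m · p + m · p + m · q + p · q + p · q + q · q)
Right:  t(m · p + q · q + ((q · p + q · m) + s(p, m)) + p · q) + s((m · p + q · p) + (p · q) · (q · q), m + q + p + m + p + m · p + m)
  Merge nested applications:  t(m · p + m · q + p · q + p · q + q · q + s(p, m)) + s(m · p + p · q + p · q · q · q, m + m + m + m · p + p + p + q)
  Sort:  s(m · p + p · q + p · q · q · q, m + m + m + m · p + p + p + q) + t(m · p + m · q + p · q + p · q + q · q + s(p, m))

Answer: no — s(p · q + p · q · q · q + s(p, m), m + m + m + m · p + p + p + q) + t(m · p + m · p + m · q + p · q + p · q + q · q) vs s(m · p + p · q + p · q · q · q, m + m + m + m · p + p + p + q) + t(m · p + m · q + p · q + p · q + q · q + s(p, m))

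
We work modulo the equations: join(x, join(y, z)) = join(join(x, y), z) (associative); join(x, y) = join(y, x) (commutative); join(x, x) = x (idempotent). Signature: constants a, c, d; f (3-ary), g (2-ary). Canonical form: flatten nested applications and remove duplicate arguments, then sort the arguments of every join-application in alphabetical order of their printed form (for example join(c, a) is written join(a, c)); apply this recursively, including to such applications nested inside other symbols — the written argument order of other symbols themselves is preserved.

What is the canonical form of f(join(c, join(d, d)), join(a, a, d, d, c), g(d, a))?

Answer: f(join(c, d), join(a, c, d), g(d, a))

Derivation:
Focus inside:  join(a, a, d, d, c)
Deduplicate:  drop duplicate a, d
Sort:  join(a, c, d)
Rebuild:  f(join(c, d), join(a, c, d), g(d, a))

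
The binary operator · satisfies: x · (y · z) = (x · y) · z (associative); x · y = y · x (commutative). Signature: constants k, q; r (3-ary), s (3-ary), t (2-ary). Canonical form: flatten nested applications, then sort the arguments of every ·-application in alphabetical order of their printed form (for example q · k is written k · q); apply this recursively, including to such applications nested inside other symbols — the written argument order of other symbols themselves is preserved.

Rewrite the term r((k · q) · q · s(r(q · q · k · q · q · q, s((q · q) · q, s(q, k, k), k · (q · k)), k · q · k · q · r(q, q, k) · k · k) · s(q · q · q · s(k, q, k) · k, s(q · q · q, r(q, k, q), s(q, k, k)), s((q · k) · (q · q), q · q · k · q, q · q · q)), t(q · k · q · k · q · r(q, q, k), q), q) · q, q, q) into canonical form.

Focus inside:  (k · q) · q · s(r(q · q · k · q · q · q, s((q · q) · q, s(q, k, k), k · (q · k)), k · q · k · q · r(q, q, k) · k · k) · s(q · q · q · s(k, q, k) · k, s(q · q · q, r(q, k, q), s(q, k, k)), s((q · k) · (q · q), q · q · k · q, q · q · q)), t(q · k · q · k · q · r(q, q, k), q), q) · q
Un-nest:  k · q · q · s(r(q · q · k · q · q · q, s((q · q) · q, s(q, k, k), k · (q · k)), k · q · k · q · r(q, q, k) · k · k) · s(q · q · q · s(k, q, k) · k, s(q · q · q, r(q, k, q), s(q, k, k)), s((q · k) · (q · q), q · q · k · q, q · q · q)), t(q · k · q · k · q · r(q, q, k), q), q) · q
Canonicalize subterm:  s(r(q · q · k · q · q · q, s((q · q) · q, s(q, k, k), k · (q · k)), k · q · k · q · r(q, q, k) · k · k) · s(q · q · q · s(k, q, k) · k, s(q · q · q, r(q, k, q), s(q, k, k)), s((q · k) · (q · q), q · q · k · q, q · q · q)), t(q · k · q · k · q · r(q, q, k), q), q)  →  s(r(k · q · q · q · q · q, s(q · q · q, s(q, k, k), k · k · q), k · k · k · k · q · q · r(q, q, k)) · s(k · q · q · q · s(k, q, k), s(q · q · q, r(q, k, q), s(q, k, k)), s(k · q · q · q, k · q · q · q, q · q · q)), t(k · k · q · q · q · r(q, q, k), q), q)
Sort:  k · q · q · q · s(r(k · q · q · q · q · q, s(q · q · q, s(q, k, k), k · k · q), k · k · k · k · q · q · r(q, q, k)) · s(k · q · q · q · s(k, q, k), s(q · q · q, r(q, k, q), s(q, k, k)), s(k · q · q · q, k · q · q · q, q · q · q)), t(k · k · q · q · q · r(q, q, k), q), q)
Reassemble:  r(k · q · q · q · s(r(k · q · q · q · q · q, s(q · q · q, s(q, k, k), k · k · q), k · k · k · k · q · q · r(q, q, k)) · s(k · q · q · q · s(k, q, k), s(q · q · q, r(q, k, q), s(q, k, k)), s(k · q · q · q, k · q · q · q, q · q · q)), t(k · k · q · q · q · r(q, q, k), q), q), q, q)

Answer: r(k · q · q · q · s(r(k · q · q · q · q · q, s(q · q · q, s(q, k, k), k · k · q), k · k · k · k · q · q · r(q, q, k)) · s(k · q · q · q · s(k, q, k), s(q · q · q, r(q, k, q), s(q, k, k)), s(k · q · q · q, k · q · q · q, q · q · q)), t(k · k · q · q · q · r(q, q, k), q), q), q, q)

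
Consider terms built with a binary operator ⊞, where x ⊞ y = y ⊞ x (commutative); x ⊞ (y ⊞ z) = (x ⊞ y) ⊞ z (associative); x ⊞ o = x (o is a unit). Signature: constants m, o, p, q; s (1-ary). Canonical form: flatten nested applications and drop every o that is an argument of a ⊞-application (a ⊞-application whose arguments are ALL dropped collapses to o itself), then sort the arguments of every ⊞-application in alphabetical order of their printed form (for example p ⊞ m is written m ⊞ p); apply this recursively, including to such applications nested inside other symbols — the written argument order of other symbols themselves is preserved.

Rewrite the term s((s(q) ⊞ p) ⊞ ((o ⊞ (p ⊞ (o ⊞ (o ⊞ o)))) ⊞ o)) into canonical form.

Answer: s(p ⊞ p ⊞ s(q))

Derivation:
Focus inside:  (s(q) ⊞ p) ⊞ ((o ⊞ (p ⊞ (o ⊞ (o ⊞ o)))) ⊞ o)
Merge nested applications:  s(q) ⊞ p ⊞ o ⊞ p ⊞ o ⊞ o ⊞ o ⊞ o
Drop the unit:  drop o (×5)
Sort arguments:  p ⊞ p ⊞ s(q)
Reassemble:  s(p ⊞ p ⊞ s(q))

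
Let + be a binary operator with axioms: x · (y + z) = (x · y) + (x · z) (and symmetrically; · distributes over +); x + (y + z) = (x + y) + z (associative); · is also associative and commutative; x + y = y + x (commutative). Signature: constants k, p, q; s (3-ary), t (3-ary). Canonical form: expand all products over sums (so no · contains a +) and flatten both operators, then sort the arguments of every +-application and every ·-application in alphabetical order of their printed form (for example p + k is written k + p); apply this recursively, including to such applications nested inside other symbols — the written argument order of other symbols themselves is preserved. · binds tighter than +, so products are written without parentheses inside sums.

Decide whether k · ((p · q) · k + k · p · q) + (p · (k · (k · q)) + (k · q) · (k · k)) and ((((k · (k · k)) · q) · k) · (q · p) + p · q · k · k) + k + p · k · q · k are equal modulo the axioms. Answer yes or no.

Left:  k · ((p · q) · k + k · p · q) + (p · (k · (k · q)) + (k · q) · (k · k))
  Expand products over sums:  k · k · p · q + k · k · p · q + k · k · p · q + k · k · k · q
  Sort arguments:  k · k · k · q + k · k · p · q + k · k · p · q + k · k · p · q
Right:  ((((k · (k · k)) · q) · k) · (q · p) + p · q · k · k) + k + p · k · q · k
  Un-nest:  k · k · k · k · p · q · q + k · k · p · q + k + k · k · p · q
  Sort:  k + k · k · k · k · p · q · q + k · k · p · q + k · k · p · q

Answer: no — k · k · k · q + k · k · p · q + k · k · p · q + k · k · p · q vs k + k · k · k · k · p · q · q + k · k · p · q + k · k · p · q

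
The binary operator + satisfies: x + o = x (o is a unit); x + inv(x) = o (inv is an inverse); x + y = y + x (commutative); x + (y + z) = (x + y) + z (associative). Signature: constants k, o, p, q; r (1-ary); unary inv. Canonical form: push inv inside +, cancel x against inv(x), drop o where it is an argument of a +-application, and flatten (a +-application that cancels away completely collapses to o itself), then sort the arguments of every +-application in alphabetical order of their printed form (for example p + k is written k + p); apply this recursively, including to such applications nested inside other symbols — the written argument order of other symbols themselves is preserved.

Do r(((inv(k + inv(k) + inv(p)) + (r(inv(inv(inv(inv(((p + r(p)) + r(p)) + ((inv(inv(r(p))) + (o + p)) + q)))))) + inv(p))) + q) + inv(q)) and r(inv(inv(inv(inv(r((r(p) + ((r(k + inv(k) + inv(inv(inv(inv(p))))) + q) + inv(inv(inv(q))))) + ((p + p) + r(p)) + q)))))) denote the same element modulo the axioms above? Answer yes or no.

Answer: yes — both canonical forms are r(r(p + p + q + r(p) + r(p) + r(p)))

Derivation:
Left:  r(((inv(k + inv(k) + inv(p)) + (r(inv(inv(inv(inv(((p + r(p)) + r(p)) + ((inv(inv(r(p))) + (o + p)) + q)))))) + inv(p))) + q) + inv(q))
  Work inside:  ((inv(k + inv(k) + inv(p)) + (r(inv(inv(inv(inv(((p + r(p)) + r(p)) + ((inv(inv(r(p))) + (o + p)) + q)))))) + inv(p))) + q) + inv(q)
  Push inv inside:  distribute inv over + and collapse double inv
  Cancel inverse pairs:  k cancels; p cancels; q cancels
  Combine occurrences:  r(p + p + q + r(p) + r(p) + r(p))
  Put back:  r(r(p + p + q + r(p) + r(p) + r(p)))
Right:  r(inv(inv(inv(inv(r((r(p) + ((r(k + inv(k) + inv(inv(inv(inv(p))))) + q) + inv(inv(inv(q))))) + ((p + p) + r(p)) + q))))))
  Focus inside:  (r(p) + ((r(k + inv(k) + inv(inv(inv(inv(p))))) + q) + inv(inv(inv(q))))) + ((p + p) + r(p)) + q
  Push inv inside:  distribute inv over + and collapse double inv
  Collect:  r(p) + r(p) + r(p) + q + p + p
  Sort:  p + p + q + r(p) + r(p) + r(p)
  Put back:  r(r(p + p + q + r(p) + r(p) + r(p)))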